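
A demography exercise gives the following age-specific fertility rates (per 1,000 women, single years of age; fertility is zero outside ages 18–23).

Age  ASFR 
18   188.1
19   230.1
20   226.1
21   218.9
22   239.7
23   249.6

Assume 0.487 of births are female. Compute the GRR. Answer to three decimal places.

Proportion female at birth = 0.487.
Sum of ASFRs = 188.1 + 230.1 + 226.1 + 218.9 + 239.7 + 249.6 = 1352.5
TFR = 1352.5 / 1000 = 1.3525
GRR = 0.487 × 1.3525 = 0.65867

0.659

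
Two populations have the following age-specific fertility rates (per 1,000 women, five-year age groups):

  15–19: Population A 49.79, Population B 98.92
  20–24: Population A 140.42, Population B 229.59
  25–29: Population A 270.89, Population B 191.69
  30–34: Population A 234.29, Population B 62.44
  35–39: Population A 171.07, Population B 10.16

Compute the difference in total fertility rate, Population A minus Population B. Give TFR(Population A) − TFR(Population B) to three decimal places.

1.368

Population A:
  Sum of ASFRs = 49.79 + 140.42 + 270.89 + 234.29 + 171.07 = 866.46
  TFR = 5 × 866.46 / 1000 = 4.3323
Population B:
  Sum of ASFRs = 98.92 + 229.59 + 191.69 + 62.44 + 10.16 = 592.80
  TFR = 5 × 592.80 / 1000 = 2.964
Difference = 4.3323 − 2.964 = 1.3683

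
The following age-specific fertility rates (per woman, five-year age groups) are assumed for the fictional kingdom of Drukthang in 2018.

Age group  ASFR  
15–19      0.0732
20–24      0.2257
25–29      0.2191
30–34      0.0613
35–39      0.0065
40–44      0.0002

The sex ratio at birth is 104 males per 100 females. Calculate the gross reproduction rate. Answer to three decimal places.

Proportion female at birth = 100 / (100 + 104) = 0.49020.
Sum of ASFRs = 0.0732 + 0.2257 + 0.2191 + 0.0613 + 0.0065 + 0.0002 = 0.5860
TFR = 5 × 0.5860 = 2.93
GRR = 0.49020 × 2.93 = 1.43629

1.436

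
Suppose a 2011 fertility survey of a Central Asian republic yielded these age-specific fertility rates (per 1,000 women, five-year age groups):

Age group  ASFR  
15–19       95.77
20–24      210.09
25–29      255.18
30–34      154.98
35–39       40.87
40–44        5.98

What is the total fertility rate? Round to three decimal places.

3.814

Sum of ASFRs = 95.77 + 210.09 + 255.18 + 154.98 + 40.87 + 5.98 = 762.87
TFR = 5 × 762.87 / 1000 = 3.81435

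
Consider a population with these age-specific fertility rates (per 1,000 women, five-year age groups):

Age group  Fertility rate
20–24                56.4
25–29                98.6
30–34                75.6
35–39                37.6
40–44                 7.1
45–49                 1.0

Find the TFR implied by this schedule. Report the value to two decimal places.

1.38

Sum of ASFRs = 56.4 + 98.6 + 75.6 + 37.6 + 7.1 + 1.0 = 276.3
TFR = 5 × 276.3 / 1000 = 1.3815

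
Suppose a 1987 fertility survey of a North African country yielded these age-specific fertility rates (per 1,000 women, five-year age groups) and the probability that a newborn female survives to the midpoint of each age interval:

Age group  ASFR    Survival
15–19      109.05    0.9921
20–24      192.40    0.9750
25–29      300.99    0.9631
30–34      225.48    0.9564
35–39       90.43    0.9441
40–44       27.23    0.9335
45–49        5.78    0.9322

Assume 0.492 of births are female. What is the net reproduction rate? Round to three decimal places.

Proportion female at birth = 0.492.
Per-age-group product (5 × ASFR × survival probability):
  15–19: 5 × 109.05/1000 × 0.9921 = 0.54094
  20–24: 5 × 192.40/1000 × 0.9750 = 0.93795
  25–29: 5 × 300.99/1000 × 0.9631 = 1.44942
  30–34: 5 × 225.48/1000 × 0.9564 = 1.07825
  35–39: 5 × 90.43/1000 × 0.9441 = 0.42687
  40–44: 5 × 27.23/1000 × 0.9335 = 0.12710
  45–49: 5 × 5.78/1000 × 0.9322 = 0.02694
Sum = 4.58747
NRR = 0.492 × 4.58747 = 2.25704
NRR > 1, so each generation more than replaces itself.

2.257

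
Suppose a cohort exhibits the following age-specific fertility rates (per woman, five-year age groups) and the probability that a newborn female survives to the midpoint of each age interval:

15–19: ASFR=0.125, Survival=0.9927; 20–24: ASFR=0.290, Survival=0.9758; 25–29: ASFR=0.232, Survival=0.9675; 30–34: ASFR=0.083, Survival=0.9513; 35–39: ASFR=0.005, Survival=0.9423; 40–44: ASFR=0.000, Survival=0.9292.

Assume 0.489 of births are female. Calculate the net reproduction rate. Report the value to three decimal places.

Proportion female at birth = 0.489.
Survival-weighted fertility by age (5·fₓ·Sₓ):
  15–19: 5 × 0.125 × 0.9927 = 0.62044
  20–24: 5 × 0.290 × 0.9758 = 1.41491
  25–29: 5 × 0.232 × 0.9675 = 1.12230
  30–34: 5 × 0.083 × 0.9513 = 0.39479
  35–39: 5 × 0.005 × 0.9423 = 0.02356
  40–44: 5 × 0.000 × 0.9292 = 0.00000
Sum = 3.57600
NRR = 0.489 × 3.57600 = 1.74866

1.749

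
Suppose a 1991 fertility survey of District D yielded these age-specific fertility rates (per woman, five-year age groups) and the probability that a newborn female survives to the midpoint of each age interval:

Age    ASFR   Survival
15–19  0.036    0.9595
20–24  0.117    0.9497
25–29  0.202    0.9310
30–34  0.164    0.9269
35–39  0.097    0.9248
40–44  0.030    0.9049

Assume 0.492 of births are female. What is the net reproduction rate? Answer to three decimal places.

Proportion female at birth = 0.492.
Weighting each age-specific rate by interval width and survival:
  15–19: 5 × 0.036 × 0.9595 = 0.17271
  20–24: 5 × 0.117 × 0.9497 = 0.55557
  25–29: 5 × 0.202 × 0.9310 = 0.94031
  30–34: 5 × 0.164 × 0.9269 = 0.76006
  35–39: 5 × 0.097 × 0.9248 = 0.44853
  40–44: 5 × 0.030 × 0.9049 = 0.13574
Sum = 3.01292
NRR = 0.492 × 3.01292 = 1.48236
With NRR above 1 the population is above replacement fertility.

1.482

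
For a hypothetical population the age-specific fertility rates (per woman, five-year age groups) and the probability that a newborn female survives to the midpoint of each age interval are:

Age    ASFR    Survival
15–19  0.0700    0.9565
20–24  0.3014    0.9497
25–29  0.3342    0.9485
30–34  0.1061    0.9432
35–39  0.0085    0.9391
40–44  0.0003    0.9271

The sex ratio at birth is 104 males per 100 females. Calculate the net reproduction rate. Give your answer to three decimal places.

1.908

Proportion female at birth = 100 / (100 + 104) = 0.49020.
Survival-weighted fertility by age (5·fₓ·Sₓ):
  15–19: 5 × 0.0700 × 0.9565 = 0.33478
  20–24: 5 × 0.3014 × 0.9497 = 1.43120
  25–29: 5 × 0.3342 × 0.9485 = 1.58494
  30–34: 5 × 0.1061 × 0.9432 = 0.50037
  35–39: 5 × 0.0085 × 0.9391 = 0.03991
  40–44: 5 × 0.0003 × 0.9271 = 0.00139
Sum = 3.89259
NRR = 0.49020 × 3.89259 = 1.90815
NRR > 1, so each generation more than replaces itself.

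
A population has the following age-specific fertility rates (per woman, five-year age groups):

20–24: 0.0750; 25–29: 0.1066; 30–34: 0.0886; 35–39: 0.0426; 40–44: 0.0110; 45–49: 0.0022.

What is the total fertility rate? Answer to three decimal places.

1.630

Sum of ASFRs = 0.0750 + 0.1066 + 0.0886 + 0.0426 + 0.0110 + 0.0022 = 0.3260
TFR = 5 × 0.3260 = 1.63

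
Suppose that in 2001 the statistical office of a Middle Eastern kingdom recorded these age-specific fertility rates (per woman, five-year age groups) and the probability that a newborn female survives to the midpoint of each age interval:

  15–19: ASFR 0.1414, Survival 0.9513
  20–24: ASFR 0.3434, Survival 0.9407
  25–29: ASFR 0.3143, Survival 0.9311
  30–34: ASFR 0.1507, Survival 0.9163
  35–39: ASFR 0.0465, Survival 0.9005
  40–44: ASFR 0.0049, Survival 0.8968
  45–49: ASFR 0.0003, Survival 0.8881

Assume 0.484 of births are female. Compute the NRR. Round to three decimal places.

2.262

Proportion female at birth = 0.484.
Survival-weighted fertility by age (5·fₓ·Sₓ):
  15–19: 5 × 0.1414 × 0.9513 = 0.67257
  20–24: 5 × 0.3434 × 0.9407 = 1.61518
  25–29: 5 × 0.3143 × 0.9311 = 1.46322
  30–34: 5 × 0.1507 × 0.9163 = 0.69043
  35–39: 5 × 0.0465 × 0.9005 = 0.20937
  40–44: 5 × 0.0049 × 0.8968 = 0.02197
  45–49: 5 × 0.0003 × 0.8881 = 0.00133
Sum = 4.67407
NRR = 0.484 × 4.67407 = 2.26225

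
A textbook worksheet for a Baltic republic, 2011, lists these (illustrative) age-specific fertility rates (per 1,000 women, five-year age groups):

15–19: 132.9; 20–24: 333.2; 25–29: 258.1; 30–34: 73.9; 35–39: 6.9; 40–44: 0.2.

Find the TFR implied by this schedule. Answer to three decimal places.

4.026

Sum of ASFRs = 132.9 + 333.2 + 258.1 + 73.9 + 6.9 + 0.2 = 805.2
TFR = 5 × 805.2 / 1000 = 4.026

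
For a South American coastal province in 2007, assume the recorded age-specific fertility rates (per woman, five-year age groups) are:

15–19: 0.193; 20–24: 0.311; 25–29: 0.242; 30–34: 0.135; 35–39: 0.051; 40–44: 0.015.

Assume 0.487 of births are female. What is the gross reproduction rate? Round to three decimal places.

Proportion female at birth = 0.487.
Sum of ASFRs = 0.193 + 0.311 + 0.242 + 0.135 + 0.051 + 0.015 = 0.947
TFR = 5 × 0.947 = 4.735
GRR = 0.487 × 4.735 = 2.30595

2.306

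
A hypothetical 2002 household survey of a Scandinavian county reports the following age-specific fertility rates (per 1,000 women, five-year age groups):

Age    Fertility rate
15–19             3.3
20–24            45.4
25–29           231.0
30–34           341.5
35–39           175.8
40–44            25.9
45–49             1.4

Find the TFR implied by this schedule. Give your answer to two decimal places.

4.12

Sum of ASFRs = 3.3 + 45.4 + 231.0 + 341.5 + 175.8 + 25.9 + 1.4 = 824.3
TFR = 5 × 824.3 / 1000 = 4.1215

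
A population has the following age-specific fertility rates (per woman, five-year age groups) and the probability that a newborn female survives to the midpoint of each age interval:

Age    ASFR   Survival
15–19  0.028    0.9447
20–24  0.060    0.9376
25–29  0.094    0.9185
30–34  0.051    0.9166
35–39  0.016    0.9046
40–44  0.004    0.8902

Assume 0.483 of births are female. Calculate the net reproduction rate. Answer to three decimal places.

0.565

Proportion female at birth = 0.483.
Weighting each age-specific rate by interval width and survival:
  15–19: 5 × 0.028 × 0.9447 = 0.13226
  20–24: 5 × 0.060 × 0.9376 = 0.28128
  25–29: 5 × 0.094 × 0.9185 = 0.43170
  30–34: 5 × 0.051 × 0.9166 = 0.23373
  35–39: 5 × 0.016 × 0.9046 = 0.07237
  40–44: 5 × 0.004 × 0.8902 = 0.01780
Sum = 1.16914
NRR = 0.483 × 1.16914 = 0.56469
NRR < 1, so the cohort does not fully replace itself.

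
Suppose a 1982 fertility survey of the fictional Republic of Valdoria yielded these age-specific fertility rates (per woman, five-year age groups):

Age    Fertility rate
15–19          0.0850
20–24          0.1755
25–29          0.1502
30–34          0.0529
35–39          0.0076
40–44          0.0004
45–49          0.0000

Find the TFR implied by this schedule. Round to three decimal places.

Sum of ASFRs = 0.0850 + 0.1755 + 0.1502 + 0.0529 + 0.0076 + 0.0004 + 0.0000 = 0.4716
TFR = 5 × 0.4716 = 2.358

2.358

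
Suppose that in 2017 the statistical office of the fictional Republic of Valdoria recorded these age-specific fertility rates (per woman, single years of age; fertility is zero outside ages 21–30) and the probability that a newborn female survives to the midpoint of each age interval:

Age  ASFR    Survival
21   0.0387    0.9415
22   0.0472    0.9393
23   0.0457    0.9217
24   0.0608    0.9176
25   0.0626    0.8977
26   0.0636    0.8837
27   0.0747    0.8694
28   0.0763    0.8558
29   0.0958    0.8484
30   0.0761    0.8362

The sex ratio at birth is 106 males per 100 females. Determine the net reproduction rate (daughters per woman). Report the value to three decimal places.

Proportion female at birth = 100 / (100 + 106) = 0.48544.
Each age group contributes 1 × ASFR × survival:
  21: 1 × 0.0387 × 0.9415 = 0.03644
  22: 1 × 0.0472 × 0.9393 = 0.04433
  23: 1 × 0.0457 × 0.9217 = 0.04212
  24: 1 × 0.0608 × 0.9176 = 0.05579
  25: 1 × 0.0626 × 0.8977 = 0.05620
  26: 1 × 0.0636 × 0.8837 = 0.05620
  27: 1 × 0.0747 × 0.8694 = 0.06494
  28: 1 × 0.0763 × 0.8558 = 0.06530
  29: 1 × 0.0958 × 0.8484 = 0.08128
  30: 1 × 0.0761 × 0.8362 = 0.06363
Sum = 0.56623
NRR = 0.48544 × 0.56623 = 0.27487

0.275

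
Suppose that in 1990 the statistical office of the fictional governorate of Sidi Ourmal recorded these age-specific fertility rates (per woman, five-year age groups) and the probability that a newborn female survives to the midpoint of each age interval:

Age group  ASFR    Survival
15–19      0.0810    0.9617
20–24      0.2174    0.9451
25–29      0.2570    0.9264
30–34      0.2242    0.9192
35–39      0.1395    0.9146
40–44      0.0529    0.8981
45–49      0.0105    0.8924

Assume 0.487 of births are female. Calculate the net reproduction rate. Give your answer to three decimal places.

2.221

Proportion female at birth = 0.487.
Per-age-group product (5 × ASFR × survival probability):
  15–19: 5 × 0.0810 × 0.9617 = 0.38949
  20–24: 5 × 0.2174 × 0.9451 = 1.02732
  25–29: 5 × 0.2570 × 0.9264 = 1.19042
  30–34: 5 × 0.2242 × 0.9192 = 1.03042
  35–39: 5 × 0.1395 × 0.9146 = 0.63793
  40–44: 5 × 0.0529 × 0.8981 = 0.23755
  45–49: 5 × 0.0105 × 0.8924 = 0.04685
Sum = 4.55998
NRR = 0.487 × 4.55998 = 2.22071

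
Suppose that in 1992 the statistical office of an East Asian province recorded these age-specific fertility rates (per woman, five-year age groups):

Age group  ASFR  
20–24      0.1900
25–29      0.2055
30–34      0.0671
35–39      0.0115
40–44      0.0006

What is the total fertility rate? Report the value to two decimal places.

2.37

Sum of ASFRs = 0.1900 + 0.2055 + 0.0671 + 0.0115 + 0.0006 = 0.4747
TFR = 5 × 0.4747 = 2.3735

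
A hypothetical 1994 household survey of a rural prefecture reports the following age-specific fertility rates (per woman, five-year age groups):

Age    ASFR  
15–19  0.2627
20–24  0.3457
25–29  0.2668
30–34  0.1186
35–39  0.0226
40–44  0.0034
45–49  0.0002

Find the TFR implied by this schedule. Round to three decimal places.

5.100

Sum of ASFRs = 0.2627 + 0.3457 + 0.2668 + 0.1186 + 0.0226 + 0.0034 + 0.0002 = 1.0200
TFR = 5 × 1.0200 = 5.1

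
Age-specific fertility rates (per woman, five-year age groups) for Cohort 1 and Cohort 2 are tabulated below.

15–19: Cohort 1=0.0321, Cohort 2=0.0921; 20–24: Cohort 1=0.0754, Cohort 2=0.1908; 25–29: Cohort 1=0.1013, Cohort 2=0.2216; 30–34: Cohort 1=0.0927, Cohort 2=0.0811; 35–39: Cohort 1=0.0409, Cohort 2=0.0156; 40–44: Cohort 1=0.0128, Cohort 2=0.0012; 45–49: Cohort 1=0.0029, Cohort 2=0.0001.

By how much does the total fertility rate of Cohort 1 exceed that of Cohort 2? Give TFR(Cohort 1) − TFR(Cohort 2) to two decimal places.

-1.22

Cohort 1:
  Sum of ASFRs = 0.0321 + 0.0754 + 0.1013 + 0.0927 + 0.0409 + 0.0128 + 0.0029 = 0.3581
  TFR = 5 × 0.3581 = 1.7905
Cohort 2:
  Sum of ASFRs = 0.0921 + 0.1908 + 0.2216 + 0.0811 + 0.0156 + 0.0012 + 0.0001 = 0.6025
  TFR = 5 × 0.6025 = 3.0125
Difference = 1.7905 − 3.0125 = -1.222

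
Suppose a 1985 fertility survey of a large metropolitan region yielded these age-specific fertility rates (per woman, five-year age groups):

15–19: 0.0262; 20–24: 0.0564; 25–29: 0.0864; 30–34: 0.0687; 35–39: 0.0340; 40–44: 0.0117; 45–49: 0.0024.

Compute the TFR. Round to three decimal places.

1.429

Sum of ASFRs = 0.0262 + 0.0564 + 0.0864 + 0.0687 + 0.0340 + 0.0117 + 0.0024 = 0.2858
TFR = 5 × 0.2858 = 1.429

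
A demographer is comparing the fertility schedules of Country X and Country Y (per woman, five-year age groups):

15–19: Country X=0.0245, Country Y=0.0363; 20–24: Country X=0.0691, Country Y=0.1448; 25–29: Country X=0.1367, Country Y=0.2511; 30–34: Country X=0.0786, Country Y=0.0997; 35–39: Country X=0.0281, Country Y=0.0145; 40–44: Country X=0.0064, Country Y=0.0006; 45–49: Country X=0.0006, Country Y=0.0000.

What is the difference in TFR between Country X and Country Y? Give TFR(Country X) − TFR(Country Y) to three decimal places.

Country X:
  Sum of ASFRs = 0.0245 + 0.0691 + 0.1367 + 0.0786 + 0.0281 + 0.0064 + 0.0006 = 0.3440
  TFR = 5 × 0.3440 = 1.72
Country Y:
  Sum of ASFRs = 0.0363 + 0.1448 + 0.2511 + 0.0997 + 0.0145 + 0.0006 + 0.0000 = 0.5470
  TFR = 5 × 0.5470 = 2.735
Difference = 1.72 − 2.735 = -1.015

-1.015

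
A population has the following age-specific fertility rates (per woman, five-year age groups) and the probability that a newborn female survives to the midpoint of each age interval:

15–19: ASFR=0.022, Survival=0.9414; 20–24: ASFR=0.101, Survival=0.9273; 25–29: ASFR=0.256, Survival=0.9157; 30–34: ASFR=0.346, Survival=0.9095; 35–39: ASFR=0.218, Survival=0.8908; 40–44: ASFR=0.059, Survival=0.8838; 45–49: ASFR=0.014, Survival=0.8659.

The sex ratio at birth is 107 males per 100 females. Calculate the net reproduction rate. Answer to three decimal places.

2.227

Proportion female at birth = 100 / (100 + 107) = 0.48309.
Each age group contributes 5 × ASFR × survival:
  15–19: 5 × 0.022 × 0.9414 = 0.10355
  20–24: 5 × 0.101 × 0.9273 = 0.46829
  25–29: 5 × 0.256 × 0.9157 = 1.17210
  30–34: 5 × 0.346 × 0.9095 = 1.57344
  35–39: 5 × 0.218 × 0.8908 = 0.97097
  40–44: 5 × 0.059 × 0.8838 = 0.26072
  45–49: 5 × 0.014 × 0.8659 = 0.06061
Sum = 4.60968
NRR = 0.48309 × 4.60968 = 2.22689
NRR > 1, so each generation more than replaces itself.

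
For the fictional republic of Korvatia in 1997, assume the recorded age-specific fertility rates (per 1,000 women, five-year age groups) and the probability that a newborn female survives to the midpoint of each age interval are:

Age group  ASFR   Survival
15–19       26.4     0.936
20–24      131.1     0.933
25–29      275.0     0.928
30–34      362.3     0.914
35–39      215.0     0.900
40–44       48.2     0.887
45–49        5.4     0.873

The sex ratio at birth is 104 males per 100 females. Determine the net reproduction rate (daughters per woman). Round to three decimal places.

2.388

Proportion female at birth = 100 / (100 + 104) = 0.49020.
Weighting each age-specific rate by interval width and survival:
  15–19: 5 × 26.4/1000 × 0.936 = 0.12355
  20–24: 5 × 131.1/1000 × 0.933 = 0.61158
  25–29: 5 × 275.0/1000 × 0.928 = 1.27600
  30–34: 5 × 362.3/1000 × 0.914 = 1.65571
  35–39: 5 × 215.0/1000 × 0.900 = 0.96750
  40–44: 5 × 48.2/1000 × 0.887 = 0.21377
  45–49: 5 × 5.4/1000 × 0.873 = 0.02357
Sum = 4.87168
NRR = 0.49020 × 4.87168 = 2.38810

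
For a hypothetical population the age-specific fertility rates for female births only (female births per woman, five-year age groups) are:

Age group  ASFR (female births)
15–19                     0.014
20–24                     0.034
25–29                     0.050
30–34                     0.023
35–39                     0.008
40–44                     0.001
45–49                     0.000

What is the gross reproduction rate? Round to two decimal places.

Sum of female ASFRs = 0.014 + 0.034 + 0.050 + 0.023 + 0.008 + 0.001 + 0.000 = 0.130
GRR = 5 × 0.130 = 0.65

0.65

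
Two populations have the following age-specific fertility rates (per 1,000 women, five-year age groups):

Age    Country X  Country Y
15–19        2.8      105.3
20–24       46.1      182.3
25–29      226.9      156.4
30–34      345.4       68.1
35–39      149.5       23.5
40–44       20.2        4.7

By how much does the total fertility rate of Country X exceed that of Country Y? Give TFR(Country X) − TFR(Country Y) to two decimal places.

Country X:
  Sum of ASFRs = 2.8 + 46.1 + 226.9 + 345.4 + 149.5 + 20.2 = 790.9
  TFR = 5 × 790.9 / 1000 = 3.9545
Country Y:
  Sum of ASFRs = 105.3 + 182.3 + 156.4 + 68.1 + 23.5 + 4.7 = 540.3
  TFR = 5 × 540.3 / 1000 = 2.7015
Difference = 3.9545 − 2.7015 = 1.253

1.25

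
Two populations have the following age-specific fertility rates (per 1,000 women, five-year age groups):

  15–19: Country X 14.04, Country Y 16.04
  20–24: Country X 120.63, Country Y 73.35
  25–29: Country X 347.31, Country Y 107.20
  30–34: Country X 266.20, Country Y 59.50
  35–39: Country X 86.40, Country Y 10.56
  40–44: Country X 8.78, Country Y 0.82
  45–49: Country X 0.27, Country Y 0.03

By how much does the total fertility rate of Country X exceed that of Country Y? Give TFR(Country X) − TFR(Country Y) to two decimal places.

2.88

Country X:
  Sum of ASFRs = 14.04 + 120.63 + 347.31 + 266.20 + 86.40 + 8.78 + 0.27 = 843.63
  TFR = 5 × 843.63 / 1000 = 4.21815
Country Y:
  Sum of ASFRs = 16.04 + 73.35 + 107.20 + 59.50 + 10.56 + 0.82 + 0.03 = 267.50
  TFR = 5 × 267.50 / 1000 = 1.3375
Difference = 4.21815 − 1.3375 = 2.88065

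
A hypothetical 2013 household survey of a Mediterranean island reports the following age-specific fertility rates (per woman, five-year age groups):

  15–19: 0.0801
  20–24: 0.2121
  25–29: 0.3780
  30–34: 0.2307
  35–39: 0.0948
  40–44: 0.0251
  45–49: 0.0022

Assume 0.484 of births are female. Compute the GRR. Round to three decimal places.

Proportion female at birth = 0.484.
Sum of ASFRs = 0.0801 + 0.2121 + 0.3780 + 0.2307 + 0.0948 + 0.0251 + 0.0022 = 1.0230
TFR = 5 × 1.0230 = 5.115
GRR = 0.484 × 5.115 = 2.47566

2.476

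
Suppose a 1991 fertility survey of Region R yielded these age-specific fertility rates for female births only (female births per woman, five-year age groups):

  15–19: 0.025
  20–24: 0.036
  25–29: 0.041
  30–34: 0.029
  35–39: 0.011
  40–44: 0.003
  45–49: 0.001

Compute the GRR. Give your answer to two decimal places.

Sum of female ASFRs = 0.025 + 0.036 + 0.041 + 0.029 + 0.011 + 0.003 + 0.001 = 0.146
GRR = 5 × 0.146 = 0.73

0.73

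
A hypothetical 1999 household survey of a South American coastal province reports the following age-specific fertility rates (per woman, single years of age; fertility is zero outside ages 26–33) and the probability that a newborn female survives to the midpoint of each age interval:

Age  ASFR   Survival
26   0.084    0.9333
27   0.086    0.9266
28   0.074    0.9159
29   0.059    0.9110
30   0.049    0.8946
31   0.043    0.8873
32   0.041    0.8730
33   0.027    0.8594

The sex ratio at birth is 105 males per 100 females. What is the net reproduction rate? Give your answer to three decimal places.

Proportion female at birth = 100 / (100 + 105) = 0.48780.
Each age group contributes 1 × ASFR × survival:
  26: 1 × 0.084 × 0.9333 = 0.07840
  27: 1 × 0.086 × 0.9266 = 0.07969
  28: 1 × 0.074 × 0.9159 = 0.06778
  29: 1 × 0.059 × 0.9110 = 0.05375
  30: 1 × 0.049 × 0.8946 = 0.04384
  31: 1 × 0.043 × 0.8873 = 0.03815
  32: 1 × 0.041 × 0.8730 = 0.03579
  33: 1 × 0.027 × 0.8594 = 0.02320
Sum = 0.42060
NRR = 0.48780 × 0.42060 = 0.20517

0.205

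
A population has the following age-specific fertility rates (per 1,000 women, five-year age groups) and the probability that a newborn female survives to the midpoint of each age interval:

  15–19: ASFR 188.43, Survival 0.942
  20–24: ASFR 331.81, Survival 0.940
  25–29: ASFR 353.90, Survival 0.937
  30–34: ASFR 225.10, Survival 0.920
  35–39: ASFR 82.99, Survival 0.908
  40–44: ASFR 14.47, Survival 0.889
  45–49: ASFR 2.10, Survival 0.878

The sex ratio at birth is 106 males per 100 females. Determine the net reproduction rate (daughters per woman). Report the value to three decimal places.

Proportion female at birth = 100 / (100 + 106) = 0.48544.
Weighting each age-specific rate by interval width and survival:
  15–19: 5 × 188.43/1000 × 0.942 = 0.88751
  20–24: 5 × 331.81/1000 × 0.940 = 1.55951
  25–29: 5 × 353.90/1000 × 0.937 = 1.65802
  30–34: 5 × 225.10/1000 × 0.920 = 1.03546
  35–39: 5 × 82.99/1000 × 0.908 = 0.37677
  40–44: 5 × 14.47/1000 × 0.889 = 0.06432
  45–49: 5 × 2.10/1000 × 0.878 = 0.00922
Sum = 5.59081
NRR = 0.48544 × 5.59081 = 2.71400

2.714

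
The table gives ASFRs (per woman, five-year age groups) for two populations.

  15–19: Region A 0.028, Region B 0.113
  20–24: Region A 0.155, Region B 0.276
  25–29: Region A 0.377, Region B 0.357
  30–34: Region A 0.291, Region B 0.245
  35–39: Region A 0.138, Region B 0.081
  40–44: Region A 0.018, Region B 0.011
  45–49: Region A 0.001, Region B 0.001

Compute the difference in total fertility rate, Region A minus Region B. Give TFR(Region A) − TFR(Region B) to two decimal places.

Region A:
  Sum of ASFRs = 0.028 + 0.155 + 0.377 + 0.291 + 0.138 + 0.018 + 0.001 = 1.008
  TFR = 5 × 1.008 = 5.04
Region B:
  Sum of ASFRs = 0.113 + 0.276 + 0.357 + 0.245 + 0.081 + 0.011 + 0.001 = 1.084
  TFR = 5 × 1.084 = 5.42
Difference = 5.04 − 5.42 = -0.38

-0.38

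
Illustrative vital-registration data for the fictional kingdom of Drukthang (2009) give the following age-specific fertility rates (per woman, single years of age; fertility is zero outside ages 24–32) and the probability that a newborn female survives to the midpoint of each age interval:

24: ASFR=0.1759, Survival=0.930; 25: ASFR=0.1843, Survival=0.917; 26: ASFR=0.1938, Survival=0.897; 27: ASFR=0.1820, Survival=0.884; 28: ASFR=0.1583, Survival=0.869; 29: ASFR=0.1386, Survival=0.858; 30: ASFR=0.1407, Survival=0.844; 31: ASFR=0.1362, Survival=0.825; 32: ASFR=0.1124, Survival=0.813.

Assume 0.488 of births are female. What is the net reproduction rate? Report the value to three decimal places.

0.608

Proportion female at birth = 0.488.
Survival-weighted fertility by age (1·fₓ·Sₓ):
  24: 1 × 0.1759 × 0.930 = 0.16359
  25: 1 × 0.1843 × 0.917 = 0.16900
  26: 1 × 0.1938 × 0.897 = 0.17384
  27: 1 × 0.1820 × 0.884 = 0.16089
  28: 1 × 0.1583 × 0.869 = 0.13756
  29: 1 × 0.1386 × 0.858 = 0.11892
  30: 1 × 0.1407 × 0.844 = 0.11875
  31: 1 × 0.1362 × 0.825 = 0.11237
  32: 1 × 0.1124 × 0.813 = 0.09138
Sum = 1.24630
NRR = 0.488 × 1.24630 = 0.60819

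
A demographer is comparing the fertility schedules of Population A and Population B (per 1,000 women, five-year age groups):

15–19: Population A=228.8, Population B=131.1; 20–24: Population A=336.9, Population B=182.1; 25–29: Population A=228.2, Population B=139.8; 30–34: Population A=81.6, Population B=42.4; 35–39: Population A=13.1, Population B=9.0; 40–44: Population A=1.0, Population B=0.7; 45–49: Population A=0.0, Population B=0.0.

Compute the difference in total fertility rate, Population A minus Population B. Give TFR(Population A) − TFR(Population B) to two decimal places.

Population A:
  Sum of ASFRs = 228.8 + 336.9 + 228.2 + 81.6 + 13.1 + 1.0 + 0.0 = 889.6
  TFR = 5 × 889.6 / 1000 = 4.448
Population B:
  Sum of ASFRs = 131.1 + 182.1 + 139.8 + 42.4 + 9.0 + 0.7 + 0.0 = 505.1
  TFR = 5 × 505.1 / 1000 = 2.5255
Difference = 4.448 − 2.5255 = 1.9225

1.92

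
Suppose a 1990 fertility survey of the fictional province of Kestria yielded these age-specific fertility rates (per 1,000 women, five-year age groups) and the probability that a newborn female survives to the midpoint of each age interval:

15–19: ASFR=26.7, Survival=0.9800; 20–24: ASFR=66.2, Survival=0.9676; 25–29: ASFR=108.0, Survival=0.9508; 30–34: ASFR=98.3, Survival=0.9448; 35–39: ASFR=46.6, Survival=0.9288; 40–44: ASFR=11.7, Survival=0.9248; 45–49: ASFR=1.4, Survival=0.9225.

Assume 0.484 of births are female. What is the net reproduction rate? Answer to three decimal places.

0.826

Proportion female at birth = 0.484.
Each age group contributes 5 × ASFR × survival:
  15–19: 5 × 26.7/1000 × 0.9800 = 0.13083
  20–24: 5 × 66.2/1000 × 0.9676 = 0.32028
  25–29: 5 × 108.0/1000 × 0.9508 = 0.51343
  30–34: 5 × 98.3/1000 × 0.9448 = 0.46437
  35–39: 5 × 46.6/1000 × 0.9288 = 0.21641
  40–44: 5 × 11.7/1000 × 0.9248 = 0.05410
  45–49: 5 × 1.4/1000 × 0.9225 = 0.00646
Sum = 1.70588
NRR = 0.484 × 1.70588 = 0.82565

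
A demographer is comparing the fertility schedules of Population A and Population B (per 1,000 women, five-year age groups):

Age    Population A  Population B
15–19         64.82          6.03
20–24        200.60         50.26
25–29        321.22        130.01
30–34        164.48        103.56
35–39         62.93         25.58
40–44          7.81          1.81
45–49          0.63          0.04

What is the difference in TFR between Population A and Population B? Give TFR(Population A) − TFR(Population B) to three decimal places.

Population A:
  Sum of ASFRs = 64.82 + 200.60 + 321.22 + 164.48 + 62.93 + 7.81 + 0.63 = 822.49
  TFR = 5 × 822.49 / 1000 = 4.11245
Population B:
  Sum of ASFRs = 6.03 + 50.26 + 130.01 + 103.56 + 25.58 + 1.81 + 0.04 = 317.29
  TFR = 5 × 317.29 / 1000 = 1.58645
Difference = 4.11245 − 1.58645 = 2.526

2.526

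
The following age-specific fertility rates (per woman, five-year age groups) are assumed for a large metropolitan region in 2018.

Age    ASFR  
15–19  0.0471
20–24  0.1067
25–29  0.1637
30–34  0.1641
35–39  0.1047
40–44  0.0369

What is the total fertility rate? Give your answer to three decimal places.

3.116

Sum of ASFRs = 0.0471 + 0.1067 + 0.1637 + 0.1641 + 0.1047 + 0.0369 = 0.6232
TFR = 5 × 0.6232 = 3.116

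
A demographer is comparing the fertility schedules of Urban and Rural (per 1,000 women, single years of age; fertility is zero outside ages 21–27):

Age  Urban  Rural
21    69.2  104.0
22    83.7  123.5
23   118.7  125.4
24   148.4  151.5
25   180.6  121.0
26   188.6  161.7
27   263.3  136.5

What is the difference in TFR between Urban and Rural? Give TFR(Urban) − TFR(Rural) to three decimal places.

Urban:
  Sum of ASFRs = 69.2 + 83.7 + 118.7 + 148.4 + 180.6 + 188.6 + 263.3 = 1052.5
  TFR = 1052.5 / 1000 = 1.0525
Rural:
  Sum of ASFRs = 104.0 + 123.5 + 125.4 + 151.5 + 121.0 + 161.7 + 136.5 = 923.6
  TFR = 923.6 / 1000 = 0.9236
Difference = 1.0525 − 0.9236 = 0.1289

0.129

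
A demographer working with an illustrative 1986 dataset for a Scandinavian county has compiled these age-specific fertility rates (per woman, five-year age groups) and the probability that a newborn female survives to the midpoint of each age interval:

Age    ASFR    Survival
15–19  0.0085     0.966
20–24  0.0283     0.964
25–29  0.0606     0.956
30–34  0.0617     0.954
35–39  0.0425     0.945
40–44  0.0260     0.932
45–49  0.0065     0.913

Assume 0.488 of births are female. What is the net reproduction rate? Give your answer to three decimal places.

0.543

Proportion female at birth = 0.488.
Per-age-group product (5 × ASFR × survival probability):
  15–19: 5 × 0.0085 × 0.966 = 0.04106
  20–24: 5 × 0.0283 × 0.964 = 0.13641
  25–29: 5 × 0.0606 × 0.956 = 0.28967
  30–34: 5 × 0.0617 × 0.954 = 0.29431
  35–39: 5 × 0.0425 × 0.945 = 0.20081
  40–44: 5 × 0.0260 × 0.932 = 0.12116
  45–49: 5 × 0.0065 × 0.913 = 0.02967
Sum = 1.11309
NRR = 0.488 × 1.11309 = 0.54319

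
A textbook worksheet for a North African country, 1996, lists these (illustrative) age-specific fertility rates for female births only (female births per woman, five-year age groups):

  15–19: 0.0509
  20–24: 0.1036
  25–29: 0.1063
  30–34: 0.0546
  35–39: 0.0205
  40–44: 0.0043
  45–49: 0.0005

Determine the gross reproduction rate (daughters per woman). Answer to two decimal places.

1.70

Sum of female ASFRs = 0.0509 + 0.1036 + 0.1063 + 0.0546 + 0.0205 + 0.0043 + 0.0005 = 0.3407
GRR = 5 × 0.3407 = 1.7035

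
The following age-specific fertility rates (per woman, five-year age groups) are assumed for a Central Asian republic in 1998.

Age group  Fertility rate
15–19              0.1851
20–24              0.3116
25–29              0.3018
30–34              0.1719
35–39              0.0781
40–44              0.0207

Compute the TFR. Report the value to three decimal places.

Sum of ASFRs = 0.1851 + 0.3116 + 0.3018 + 0.1719 + 0.0781 + 0.0207 = 1.0692
TFR = 5 × 1.0692 = 5.346

5.346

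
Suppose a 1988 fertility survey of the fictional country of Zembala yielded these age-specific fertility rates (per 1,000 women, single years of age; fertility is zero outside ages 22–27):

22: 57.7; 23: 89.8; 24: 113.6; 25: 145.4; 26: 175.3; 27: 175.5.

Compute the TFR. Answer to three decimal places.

0.757

Sum of ASFRs = 57.7 + 89.8 + 113.6 + 145.4 + 175.3 + 175.5 = 757.3
TFR = 757.3 / 1000 = 0.7573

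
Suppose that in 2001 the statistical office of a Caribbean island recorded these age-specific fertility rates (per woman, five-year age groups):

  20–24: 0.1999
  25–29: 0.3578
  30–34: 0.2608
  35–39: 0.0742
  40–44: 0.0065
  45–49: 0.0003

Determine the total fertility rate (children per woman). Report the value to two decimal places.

Sum of ASFRs = 0.1999 + 0.3578 + 0.2608 + 0.0742 + 0.0065 + 0.0003 = 0.8995
TFR = 5 × 0.8995 = 4.4975

4.50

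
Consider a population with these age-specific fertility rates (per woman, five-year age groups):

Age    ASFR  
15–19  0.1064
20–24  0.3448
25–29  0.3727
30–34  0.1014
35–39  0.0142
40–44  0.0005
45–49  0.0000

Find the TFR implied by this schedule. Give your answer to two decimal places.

Sum of ASFRs = 0.1064 + 0.3448 + 0.3727 + 0.1014 + 0.0142 + 0.0005 + 0.0000 = 0.9400
TFR = 5 × 0.9400 = 4.7

4.70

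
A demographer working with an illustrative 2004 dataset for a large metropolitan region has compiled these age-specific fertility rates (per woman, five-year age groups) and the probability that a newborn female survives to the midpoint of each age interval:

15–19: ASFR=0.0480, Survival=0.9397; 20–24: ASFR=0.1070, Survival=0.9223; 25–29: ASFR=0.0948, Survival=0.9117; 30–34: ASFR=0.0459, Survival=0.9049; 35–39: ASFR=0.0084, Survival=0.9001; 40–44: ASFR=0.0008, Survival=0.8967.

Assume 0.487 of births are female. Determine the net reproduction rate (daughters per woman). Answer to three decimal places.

0.682

Proportion female at birth = 0.487.
Survival-weighted fertility by age (5·fₓ·Sₓ):
  15–19: 5 × 0.0480 × 0.9397 = 0.22553
  20–24: 5 × 0.1070 × 0.9223 = 0.49343
  25–29: 5 × 0.0948 × 0.9117 = 0.43215
  30–34: 5 × 0.0459 × 0.9049 = 0.20767
  35–39: 5 × 0.0084 × 0.9001 = 0.03780
  40–44: 5 × 0.0008 × 0.8967 = 0.00359
Sum = 1.40017
NRR = 0.487 × 1.40017 = 0.68188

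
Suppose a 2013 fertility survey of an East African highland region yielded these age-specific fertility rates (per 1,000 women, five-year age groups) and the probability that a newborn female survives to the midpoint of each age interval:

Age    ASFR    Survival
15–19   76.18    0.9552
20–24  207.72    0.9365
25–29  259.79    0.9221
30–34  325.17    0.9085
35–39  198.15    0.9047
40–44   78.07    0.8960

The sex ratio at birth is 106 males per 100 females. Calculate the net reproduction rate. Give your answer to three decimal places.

Proportion female at birth = 100 / (100 + 106) = 0.48544.
Survival-weighted fertility by age (5·fₓ·Sₓ):
  15–19: 5 × 76.18/1000 × 0.9552 = 0.36384
  20–24: 5 × 207.72/1000 × 0.9365 = 0.97265
  25–29: 5 × 259.79/1000 × 0.9221 = 1.19776
  30–34: 5 × 325.17/1000 × 0.9085 = 1.47708
  35–39: 5 × 198.15/1000 × 0.9047 = 0.89633
  40–44: 5 × 78.07/1000 × 0.8960 = 0.34975
Sum = 5.25741
NRR = 0.48544 × 5.25741 = 2.55216
With NRR above 1 the population is above replacement fertility.

2.552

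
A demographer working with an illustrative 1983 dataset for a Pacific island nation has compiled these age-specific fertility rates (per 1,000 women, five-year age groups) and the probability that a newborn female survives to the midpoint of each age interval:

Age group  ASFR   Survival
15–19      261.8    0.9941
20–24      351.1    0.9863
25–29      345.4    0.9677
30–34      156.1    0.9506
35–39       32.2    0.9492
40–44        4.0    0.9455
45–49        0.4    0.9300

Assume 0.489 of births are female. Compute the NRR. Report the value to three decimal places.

Proportion female at birth = 0.489.
Per-age-group product (5 × ASFR × survival probability):
  15–19: 5 × 261.8/1000 × 0.9941 = 1.30128
  20–24: 5 × 351.1/1000 × 0.9863 = 1.73145
  25–29: 5 × 345.4/1000 × 0.9677 = 1.67122
  30–34: 5 × 156.1/1000 × 0.9506 = 0.74194
  35–39: 5 × 32.2/1000 × 0.9492 = 0.15282
  40–44: 5 × 4.0/1000 × 0.9455 = 0.01891
  45–49: 5 × 0.4/1000 × 0.9300 = 0.00186
Sum = 5.61948
NRR = 0.489 × 5.61948 = 2.74793

2.748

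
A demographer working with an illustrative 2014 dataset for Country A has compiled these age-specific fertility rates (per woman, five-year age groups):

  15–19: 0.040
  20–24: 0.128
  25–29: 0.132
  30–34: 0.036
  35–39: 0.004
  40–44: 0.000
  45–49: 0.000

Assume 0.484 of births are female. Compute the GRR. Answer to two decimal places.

0.82

Proportion female at birth = 0.484.
Sum of ASFRs = 0.040 + 0.128 + 0.132 + 0.036 + 0.004 + 0.000 + 0.000 = 0.340
TFR = 5 × 0.340 = 1.7
GRR = 0.484 × 1.7 = 0.82280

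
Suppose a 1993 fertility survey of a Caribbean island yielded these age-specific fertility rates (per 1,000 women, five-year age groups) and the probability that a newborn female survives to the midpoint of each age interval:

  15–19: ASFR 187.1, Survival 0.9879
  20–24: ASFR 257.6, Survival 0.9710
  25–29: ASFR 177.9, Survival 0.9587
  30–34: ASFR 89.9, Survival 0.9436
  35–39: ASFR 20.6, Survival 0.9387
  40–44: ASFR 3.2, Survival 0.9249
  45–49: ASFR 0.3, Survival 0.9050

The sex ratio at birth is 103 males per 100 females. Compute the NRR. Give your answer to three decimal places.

1.756

Proportion female at birth = 100 / (100 + 103) = 0.49261.
Each age group contributes 5 × ASFR × survival:
  15–19: 5 × 187.1/1000 × 0.9879 = 0.92418
  20–24: 5 × 257.6/1000 × 0.9710 = 1.25065
  25–29: 5 × 177.9/1000 × 0.9587 = 0.85276
  30–34: 5 × 89.9/1000 × 0.9436 = 0.42415
  35–39: 5 × 20.6/1000 × 0.9387 = 0.09669
  40–44: 5 × 3.2/1000 × 0.9249 = 0.01480
  45–49: 5 × 0.3/1000 × 0.9050 = 0.00136
Sum = 3.56459
NRR = 0.49261 × 3.56459 = 1.75595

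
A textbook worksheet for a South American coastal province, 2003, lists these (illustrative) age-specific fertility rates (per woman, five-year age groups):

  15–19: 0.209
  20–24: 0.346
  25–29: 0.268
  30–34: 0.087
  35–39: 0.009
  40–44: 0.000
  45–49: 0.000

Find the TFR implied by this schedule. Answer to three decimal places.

Sum of ASFRs = 0.209 + 0.346 + 0.268 + 0.087 + 0.009 + 0.000 + 0.000 = 0.919
TFR = 5 × 0.919 = 4.595

4.595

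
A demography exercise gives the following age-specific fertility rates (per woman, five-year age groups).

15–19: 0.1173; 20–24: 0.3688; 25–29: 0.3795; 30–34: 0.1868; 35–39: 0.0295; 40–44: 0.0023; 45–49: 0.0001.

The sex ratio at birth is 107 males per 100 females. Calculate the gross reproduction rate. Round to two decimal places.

2.62

Proportion female at birth = 100 / (100 + 107) = 0.48309.
Sum of ASFRs = 0.1173 + 0.3688 + 0.3795 + 0.1868 + 0.0295 + 0.0023 + 0.0001 = 1.0843
TFR = 5 × 1.0843 = 5.4215
GRR = 0.48309 × 5.4215 = 2.61907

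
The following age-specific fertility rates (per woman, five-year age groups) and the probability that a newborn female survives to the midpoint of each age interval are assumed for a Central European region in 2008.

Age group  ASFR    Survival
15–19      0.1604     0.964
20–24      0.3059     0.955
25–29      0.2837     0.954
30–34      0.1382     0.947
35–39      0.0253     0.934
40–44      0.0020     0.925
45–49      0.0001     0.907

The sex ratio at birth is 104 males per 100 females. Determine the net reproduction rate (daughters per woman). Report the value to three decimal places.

2.142

Proportion female at birth = 100 / (100 + 104) = 0.49020.
Each age group contributes 5 × ASFR × survival:
  15–19: 5 × 0.1604 × 0.964 = 0.77313
  20–24: 5 × 0.3059 × 0.955 = 1.46067
  25–29: 5 × 0.2837 × 0.954 = 1.35325
  30–34: 5 × 0.1382 × 0.947 = 0.65438
  35–39: 5 × 0.0253 × 0.934 = 0.11815
  40–44: 5 × 0.0020 × 0.925 = 0.00925
  45–49: 5 × 0.0001 × 0.907 = 0.00045
Sum = 4.36928
NRR = 0.49020 × 4.36928 = 2.14182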